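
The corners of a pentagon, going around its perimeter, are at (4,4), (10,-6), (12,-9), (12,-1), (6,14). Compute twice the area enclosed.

156

By the shoelace formula, twice the signed area is |(4·(-6) − 10·4) + (10·(-9) − 12·(-6)) + (12·(-1) − 12·(-9)) + (12·14 − 6·(-1)) + (6·4 − 4·14)| = 156, so the area is 78.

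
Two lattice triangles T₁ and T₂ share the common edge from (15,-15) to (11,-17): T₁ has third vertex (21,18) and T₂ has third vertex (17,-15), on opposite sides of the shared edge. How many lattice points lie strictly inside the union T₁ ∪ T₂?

The union is the simple quadrilateral with vertices (15,-15), (21,18), (11,-17), (17,-15) in order.
The shoelace formula gives twice the area as |[15·18 − 21·(-15)] + [21·(-17) − 11·18] + [11·(-15) − 17·(-17)] + [17·(-15) − 15·(-15)]| = 124, so the area is 62.
Along each edge there are gcd(|Δx|,|Δy|)+1 lattice points, so counting each shared vertex once the boundary has gcd(6,33) + gcd(10,35) + gcd(6,2) + gcd(2,0) = 3+5+2+2 = 12.
By Pick's theorem I = A − B/2 + 1 = 62 − 12/2 + 1 = 57.

57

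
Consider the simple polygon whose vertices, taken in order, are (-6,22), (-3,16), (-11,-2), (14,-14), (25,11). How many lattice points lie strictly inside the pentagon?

724

Using the shoelace formula, 2A = |[(-6)·16 − (-3)·22] + [(-3)·(-2) − (-11)·16] + [(-11)·(-14) − 14·(-2)] + [14·11 − 25·(-14)] + [25·22 − (-6)·11]| = 1454, so the area is 727.
Along each edge there are gcd(|Δx|,|Δy|)+1 lattice points, so counting each shared vertex once the boundary has gcd(3,6) + gcd(8,18) + gcd(25,12) + gcd(11,25) + gcd(31,11) = 3+2+1+1+1 = 8.
By Pick's theorem A = I + B/2 − 1, so I = 727 − 8/2 + 1 = 724.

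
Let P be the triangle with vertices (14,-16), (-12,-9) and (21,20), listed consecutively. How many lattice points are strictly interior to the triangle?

The shoelace formula gives twice the area as |[14·(-9) − (-12)·(-16)] + [(-12)·20 − 21·(-9)] + [21·(-16) − 14·20]| = 985, so the area is 492.5.
The number of boundary lattice points is Σ gcd(|Δx|,|Δy|) = gcd(26,7) + gcd(33,29) + gcd(7,36) = 1+1+1 = 3.
Pick's theorem gives I = A − B/2 + 1 = 492.5 − 3/2 + 1 = 492.

492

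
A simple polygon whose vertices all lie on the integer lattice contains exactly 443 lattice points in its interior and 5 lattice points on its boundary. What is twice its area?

889

By Pick's theorem, A = I + B/2 − 1 = 443 + 5/2 − 1 = 889/2.
Hence 2A = 889.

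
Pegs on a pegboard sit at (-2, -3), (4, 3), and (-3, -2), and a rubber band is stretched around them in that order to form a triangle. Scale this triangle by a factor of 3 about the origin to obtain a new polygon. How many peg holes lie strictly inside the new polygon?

By the shoelace formula, twice the signed area is |[(-2)·3 − 4·(-3)] + [4·(-2) − (-3)·3] + [(-3)·(-3) − (-2)·(-2)]| = 12, so the area is 6.
Summing gcd(|Δx|,|Δy|) over the edges gives the boundary count: gcd(6,6) + gcd(7,5) + gcd(1,1) = 6+1+1 = 8.
Scaling by 3 multiplies the area by 3² = 9 (so the new area is 54) and multiplies the boundary lattice-point count by 3, giving 24.
By Pick's theorem, the interior count of the dilated polygon is 54 − 24/2 + 1 = 43.

43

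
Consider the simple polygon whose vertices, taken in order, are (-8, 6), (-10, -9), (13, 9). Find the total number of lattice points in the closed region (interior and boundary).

Using the shoelace formula, 2A = |((-8)·(-9) − (-10)·6) + ((-10)·9 − 13·(-9)) + (13·6 − (-8)·9)| = 309, so the area is 154.5.
The number of boundary lattice points is Σ gcd(|Δx|,|Δy|) = gcd(2,15) + gcd(23,18) + gcd(21,3) = 1+1+3 = 5.
Pick's theorem gives I = A − B/2 + 1 = 154.5 − 5/2 + 1 = 153, so the closed region contains I + B = 153 + 5 = 158 lattice points.

158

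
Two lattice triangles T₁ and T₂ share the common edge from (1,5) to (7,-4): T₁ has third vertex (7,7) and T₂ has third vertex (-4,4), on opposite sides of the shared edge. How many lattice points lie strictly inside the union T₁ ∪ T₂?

The union is the simple quadrilateral with vertices (1,5), (7,7), (7,-4), (-4,4) in order.
Using the shoelace formula, 2A = |(1·7 − 7·5) + (7·(-4) − 7·7) + (7·4 − (-4)·(-4)) + ((-4)·5 − 1·4)| = 117, so the area is 58.5.
The number of boundary lattice points is Σ gcd(|Δx|,|Δy|) = gcd(6,2) + gcd(0,11) + gcd(11,8) + gcd(5,1) = 2+11+1+1 = 15.
By Pick's theorem I = A − B/2 + 1 = 58.5 − 15/2 + 1 = 52.

52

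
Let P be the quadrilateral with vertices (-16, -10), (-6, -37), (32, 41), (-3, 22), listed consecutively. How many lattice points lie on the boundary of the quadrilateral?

Along each edge there are gcd(|Δx|,|Δy|)+1 lattice points, so counting each shared vertex once the boundary has gcd(10,27) + gcd(38,78) + gcd(35,19) + gcd(13,32) = 1+2+1+1 = 5.

5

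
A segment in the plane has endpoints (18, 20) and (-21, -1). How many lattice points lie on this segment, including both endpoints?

The number of lattice points on a segment between lattice points is gcd(|Δx|,|Δy|) + 1 = gcd(39,21) + 1 = 3 + 1 = 4.

4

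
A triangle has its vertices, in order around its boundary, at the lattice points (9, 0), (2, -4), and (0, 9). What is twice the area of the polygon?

99

By the shoelace formula, twice the signed area is |(9·(-4) − 2·0) + (2·9 − 0·(-4)) + (0·0 − 9·9)| = 99, so the area is 49.5.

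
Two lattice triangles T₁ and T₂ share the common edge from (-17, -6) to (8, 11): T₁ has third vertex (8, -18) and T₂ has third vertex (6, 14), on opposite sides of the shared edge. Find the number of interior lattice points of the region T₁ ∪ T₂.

402

The union is the simple quadrilateral with vertices (-17, -6), (8, -18), (8, 11), (6, 14) in order.
Using the shoelace formula, 2A = |[(-17)·(-18) − 8·(-6)] + [8·11 − 8·(-18)] + [8·14 − 6·11] + [6·(-6) − (-17)·14]| = 834, so the area is 417.
The number of boundary lattice points is Σ gcd(|Δx|,|Δy|) = gcd(25,12) + gcd(0,29) + gcd(2,3) + gcd(23,20) = 1+29+1+1 = 32.
By Pick's theorem I = A − B/2 + 1 = 417 − 32/2 + 1 = 402.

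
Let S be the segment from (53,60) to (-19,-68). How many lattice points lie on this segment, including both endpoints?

9

The number of lattice points on a segment between lattice points is gcd(|Δx|,|Δy|) + 1 = gcd(72,128) + 1 = 8 + 1 = 9.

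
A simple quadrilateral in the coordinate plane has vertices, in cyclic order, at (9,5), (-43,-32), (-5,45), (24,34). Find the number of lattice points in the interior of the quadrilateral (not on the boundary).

Using the shoelace formula, 2A = |[9·(-32) − (-43)·5] + [(-43)·45 − (-5)·(-32)] + [(-5)·34 − 24·45] + [24·5 − 9·34]| = 3604, so the area is 1802.
The number of boundary lattice points is Σ gcd(|Δx|,|Δy|) = gcd(52,37) + gcd(38,77) + gcd(29,11) + gcd(15,29) = 1+1+1+1 = 4.
Pick's theorem gives I = A − B/2 + 1 = 1802 − 4/2 + 1 = 1801.

1801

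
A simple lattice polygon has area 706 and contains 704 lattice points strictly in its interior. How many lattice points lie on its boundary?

Pick's theorem gives A = I + B/2 − 1, so B = 2(A − I + 1) = 2(706 − 704 + 1) = 6.

6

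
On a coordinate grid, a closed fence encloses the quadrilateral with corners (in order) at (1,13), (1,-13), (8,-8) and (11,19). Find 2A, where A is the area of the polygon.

The shoelace formula gives twice the area as |[1·(-13) − 1·13] + [1·(-8) − 8·(-13)] + [8·19 − 11·(-8)] + [11·13 − 1·19]| = 434, so the area is 217.

434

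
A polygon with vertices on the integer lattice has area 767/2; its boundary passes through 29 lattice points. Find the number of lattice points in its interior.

370

From Pick's theorem, I = A − B/2 + 1 = 767/2 − 29/2 + 1 = 370.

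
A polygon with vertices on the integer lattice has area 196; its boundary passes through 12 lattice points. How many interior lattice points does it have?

191

Pick's theorem A = I + B/2 − 1 rearranges to I = A − B/2 + 1 = 196 − 12/2 + 1 = 191.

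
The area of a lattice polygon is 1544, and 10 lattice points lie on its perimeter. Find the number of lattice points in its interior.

Pick's theorem A = I + B/2 − 1 rearranges to I = A − B/2 + 1 = 1544 − 10/2 + 1 = 1540.

1540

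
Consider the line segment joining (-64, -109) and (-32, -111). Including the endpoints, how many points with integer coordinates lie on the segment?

3

The number of lattice points on a segment between lattice points is gcd(|Δx|,|Δy|) + 1 = gcd(32,2) + 1 = 2 + 1 = 3.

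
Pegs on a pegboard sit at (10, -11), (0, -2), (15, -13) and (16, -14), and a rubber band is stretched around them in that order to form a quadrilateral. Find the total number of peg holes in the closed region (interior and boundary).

18

The shoelace formula gives twice the area as |[10·(-2) − 0·(-11)] + [0·(-13) − 15·(-2)] + [15·(-14) − 16·(-13)] + [16·(-11) − 10·(-14)]| = 28, so the area is 14.
The number of boundary lattice points is Σ gcd(|Δx|,|Δy|) = gcd(10,9) + gcd(15,11) + gcd(1,1) + gcd(6,3) = 1+1+1+3 = 6.
Pick's theorem gives I = A − B/2 + 1 = 14 − 6/2 + 1 = 12, so the closed region contains I + B = 12 + 6 = 18 lattice points.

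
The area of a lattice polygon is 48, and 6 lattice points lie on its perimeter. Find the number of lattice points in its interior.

46

From Pick's theorem, I = A − B/2 + 1 = 48 − 6/2 + 1 = 46.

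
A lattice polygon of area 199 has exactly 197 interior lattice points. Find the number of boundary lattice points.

6

Pick's theorem gives A = I + B/2 − 1, so B = 2(A − I + 1) = 2(199 − 197 + 1) = 6.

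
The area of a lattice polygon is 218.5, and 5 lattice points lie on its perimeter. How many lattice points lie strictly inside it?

Pick's theorem A = I + B/2 − 1 rearranges to I = A − B/2 + 1 = 218.5 − 5/2 + 1 = 217.

217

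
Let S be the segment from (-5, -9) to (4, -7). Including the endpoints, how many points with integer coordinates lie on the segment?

2

The number of lattice points on a segment between lattice points is gcd(|Δx|,|Δy|) + 1 = gcd(9,2) + 1 = 1 + 1 = 2.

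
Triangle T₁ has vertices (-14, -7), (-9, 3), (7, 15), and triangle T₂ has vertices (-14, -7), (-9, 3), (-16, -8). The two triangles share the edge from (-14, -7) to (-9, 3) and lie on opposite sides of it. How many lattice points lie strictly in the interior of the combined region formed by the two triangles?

55

The union is the simple quadrilateral with vertices (-14, -7), (7, 15), (-9, 3), (-16, -8) in order.
By the shoelace formula, twice the signed area is |[(-14)·15 − 7·(-7)] + [7·3 − (-9)·15] + [(-9)·(-8) − (-16)·3] + [(-16)·(-7) − (-14)·(-8)]| = 115, so the area is 115/2.
The number of boundary lattice points is Σ gcd(|Δx|,|Δy|) = gcd(21,22) + gcd(16,12) + gcd(7,11) + gcd(2,1) = 1+4+1+1 = 7.
By Pick's theorem I = A − B/2 + 1 = 115/2 − 7/2 + 1 = 55.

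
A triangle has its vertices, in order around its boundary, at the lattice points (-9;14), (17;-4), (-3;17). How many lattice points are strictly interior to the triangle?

91

By the shoelace formula, twice the signed area is |((-9)·(-4) − 17·14) + (17·17 − (-3)·(-4)) + ((-3)·14 − (-9)·17)| = 186, so the area is 93.
The number of boundary lattice points is Σ gcd(|Δx|,|Δy|) = gcd(26,18) + gcd(20,21) + gcd(6,3) = 2+1+3 = 6.
By Pick's theorem A = I + B/2 − 1, so I = 93 − 6/2 + 1 = 91.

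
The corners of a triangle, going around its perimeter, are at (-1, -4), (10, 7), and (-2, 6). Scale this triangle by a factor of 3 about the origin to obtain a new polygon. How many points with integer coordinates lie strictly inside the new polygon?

526

The shoelace formula gives twice the area as |[(-1)·7 − 10·(-4)] + [10·6 − (-2)·7] + [(-2)·(-4) − (-1)·6]| = 121, so the area is 60.5.
The number of boundary lattice points is Σ gcd(|Δx|,|Δy|) = gcd(11,11) + gcd(12,1) + gcd(1,10) = 11+1+1 = 13.
Scaling by 3 multiplies the area by 3² = 9 (so the new area is 1089/2) and multiplies the boundary lattice-point count by 3, giving 39.
By Pick's theorem, the interior count of the dilated polygon is 1089/2 − 39/2 + 1 = 526.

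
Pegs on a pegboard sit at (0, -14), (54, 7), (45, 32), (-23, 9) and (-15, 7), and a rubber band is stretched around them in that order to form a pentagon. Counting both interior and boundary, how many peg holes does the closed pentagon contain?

By the shoelace formula, twice the signed area is |(0·7 − 54·(-14)) + (54·32 − 45·7) + (45·9 − (-23)·32) + ((-23)·7 − (-15)·9) + ((-15)·(-14) − 0·7)| = 3494, so the area is 1747.
Along each edge there are gcd(|Δx|,|Δy|)+1 lattice points, so counting each shared vertex once the boundary has gcd(54,21) + gcd(9,25) + gcd(68,23) + gcd(8,2) + gcd(15,21) = 3+1+1+2+3 = 10.
Pick's theorem gives I = A − B/2 + 1 = 1747 − 10/2 + 1 = 1743, so the closed region contains I + B = 1743 + 10 = 1753 lattice points.

1753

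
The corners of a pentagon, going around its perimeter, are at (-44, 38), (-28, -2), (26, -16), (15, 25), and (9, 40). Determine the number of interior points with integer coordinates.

The shoelace formula gives twice the area as |((-44)·(-2) − (-28)·38) + ((-28)·(-16) − 26·(-2)) + (26·25 − 15·(-16)) + (15·40 − 9·25) + (9·38 − (-44)·40)| = 5019, so the area is 2509.5.
Along each edge there are gcd(|Δx|,|Δy|)+1 lattice points, so counting each shared vertex once the boundary has gcd(16,40) + gcd(54,14) + gcd(11,41) + gcd(6,15) + gcd(53,2) = 8+2+1+3+1 = 15.
Pick's theorem gives I = A − B/2 + 1 = 2509.5 − 15/2 + 1 = 2503.

2503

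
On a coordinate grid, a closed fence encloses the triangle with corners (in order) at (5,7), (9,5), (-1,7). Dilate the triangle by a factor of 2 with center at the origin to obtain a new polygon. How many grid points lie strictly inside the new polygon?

The shoelace formula gives twice the area as |[5·5 − 9·7] + [9·7 − (-1)·5] + [(-1)·7 − 5·7]| = 12, so the area is 6.
Summing gcd(|Δx|,|Δy|) over the edges gives the boundary count: gcd(4,2) + gcd(10,2) + gcd(6,0) = 2+2+6 = 10.
Scaling by 2 multiplies the area by 2² = 4 (so the new area is 24) and multiplies the boundary lattice-point count by 2, giving 20.
By Pick's theorem, the interior count of the dilated polygon is 24 − 20/2 + 1 = 15.

15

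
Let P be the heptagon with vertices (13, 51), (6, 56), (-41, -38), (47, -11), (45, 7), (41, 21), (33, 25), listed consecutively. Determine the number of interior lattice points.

3921

Using the shoelace formula, 2A = |[13·56 − 6·51] + [6·(-38) − (-41)·56] + [(-41)·(-11) − 47·(-38)] + [47·7 − 45·(-11)] + [45·21 − 41·7] + [41·25 − 33·21] + [33·51 − 13·25]| = 7899, so the area is 3949.5.
The number of boundary lattice points is Σ gcd(|Δx|,|Δy|) = gcd(7,5) + gcd(47,94) + gcd(88,27) + gcd(2,18) + gcd(4,14) + gcd(8,4) + gcd(20,26) = 1+47+1+2+2+4+2 = 59.
By Pick's theorem A = I + B/2 − 1, so I = 3949.5 − 59/2 + 1 = 3921.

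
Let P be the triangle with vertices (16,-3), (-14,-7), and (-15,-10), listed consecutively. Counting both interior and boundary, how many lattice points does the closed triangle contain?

46

Using the shoelace formula, 2A = |[16·(-7) − (-14)·(-3)] + [(-14)·(-10) − (-15)·(-7)] + [(-15)·(-3) − 16·(-10)]| = 86, so the area is 43.
The number of boundary lattice points is Σ gcd(|Δx|,|Δy|) = gcd(30,4) + gcd(1,3) + gcd(31,7) = 2+1+1 = 4.
Pick's theorem gives I = A − B/2 + 1 = 43 − 4/2 + 1 = 42, so the closed region contains I + B = 42 + 4 = 46 lattice points.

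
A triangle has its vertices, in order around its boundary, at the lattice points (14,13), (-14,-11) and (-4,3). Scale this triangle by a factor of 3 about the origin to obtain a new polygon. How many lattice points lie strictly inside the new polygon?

673

The shoelace formula gives twice the area as |[14·(-11) − (-14)·13] + [(-14)·3 − (-4)·(-11)] + [(-4)·13 − 14·3]| = 152, so the area is 76.
The number of boundary lattice points is Σ gcd(|Δx|,|Δy|) = gcd(28,24) + gcd(10,14) + gcd(18,10) = 4+2+2 = 8.
Scaling by 3 multiplies the area by 3² = 9 (so the new area is 684) and multiplies the boundary lattice-point count by 3, giving 24.
By Pick's theorem, the interior count of the dilated polygon is 684 − 24/2 + 1 = 673.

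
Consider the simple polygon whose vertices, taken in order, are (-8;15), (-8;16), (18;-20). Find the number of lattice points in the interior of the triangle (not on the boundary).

12

By the shoelace formula, twice the signed area is |((-8)·16 − (-8)·15) + ((-8)·(-20) − 18·16) + (18·15 − (-8)·(-20))| = 26, so the area is 13.
Summing gcd(|Δx|,|Δy|) over the edges gives the boundary count: gcd(0,1) + gcd(26,36) + gcd(26,35) = 1+2+1 = 4.
By Pick's theorem A = I + B/2 − 1, so I = 13 − 4/2 + 1 = 12.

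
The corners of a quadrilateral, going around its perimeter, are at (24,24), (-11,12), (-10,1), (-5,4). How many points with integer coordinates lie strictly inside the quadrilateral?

By the shoelace formula, twice the signed area is |[24·12 − (-11)·24] + [(-11)·1 − (-10)·12] + [(-10)·4 − (-5)·1] + [(-5)·24 − 24·4]| = 410, so the area is 205.
Along each edge there are gcd(|Δx|,|Δy|)+1 lattice points, so counting each shared vertex once the boundary has gcd(35,12) + gcd(1,11) + gcd(5,3) + gcd(29,20) = 1+1+1+1 = 4.
By Pick's theorem A = I + B/2 − 1, so I = 205 − 4/2 + 1 = 204.

204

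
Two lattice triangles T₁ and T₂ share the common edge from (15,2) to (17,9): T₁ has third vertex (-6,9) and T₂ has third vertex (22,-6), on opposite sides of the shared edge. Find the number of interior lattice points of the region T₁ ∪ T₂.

96

The union is the simple quadrilateral with vertices (15,2), (-6,9), (17,9), (22,-6) in order.
Using the shoelace formula, 2A = |(15·9 − (-6)·2) + ((-6)·9 − 17·9) + (17·(-6) − 22·9) + (22·2 − 15·(-6))| = 226, so the area is 113.
Summing gcd(|Δx|,|Δy|) over the edges gives the boundary count: gcd(21,7) + gcd(23,0) + gcd(5,15) + gcd(7,8) = 7+23+5+1 = 36.
By Pick's theorem I = A − B/2 + 1 = 113 − 36/2 + 1 = 96.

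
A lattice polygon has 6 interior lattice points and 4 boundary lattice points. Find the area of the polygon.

7

By Pick's theorem, A = I + B/2 − 1 = 6 + 4/2 − 1 = 7.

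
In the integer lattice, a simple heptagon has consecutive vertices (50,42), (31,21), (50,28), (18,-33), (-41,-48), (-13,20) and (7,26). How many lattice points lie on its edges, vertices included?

11

Along each edge there are gcd(|Δx|,|Δy|)+1 lattice points, so counting each shared vertex once the boundary has gcd(19,21) + gcd(19,7) + gcd(32,61) + gcd(59,15) + gcd(28,68) + gcd(20,6) + gcd(43,16) = 1+1+1+1+4+2+1 = 11.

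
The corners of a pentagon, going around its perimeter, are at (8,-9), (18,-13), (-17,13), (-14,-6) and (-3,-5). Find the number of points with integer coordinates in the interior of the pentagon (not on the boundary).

Using the shoelace formula, 2A = |[8·(-13) − 18·(-9)] + [18·13 − (-17)·(-13)] + [(-17)·(-6) − (-14)·13] + [(-14)·(-5) − (-3)·(-6)] + [(-3)·(-9) − 8·(-5)]| = 474, so the area is 237.
Along each edge there are gcd(|Δx|,|Δy|)+1 lattice points, so counting each shared vertex once the boundary has gcd(10,4) + gcd(35,26) + gcd(3,19) + gcd(11,1) + gcd(11,4) = 2+1+1+1+1 = 6.
Pick's theorem gives I = A − B/2 + 1 = 237 − 6/2 + 1 = 235.

235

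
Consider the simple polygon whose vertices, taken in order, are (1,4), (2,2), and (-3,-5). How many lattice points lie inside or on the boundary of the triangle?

The shoelace formula gives twice the area as |[1·2 − 2·4] + [2·(-5) − (-3)·2] + [(-3)·4 − 1·(-5)]| = 17, so the area is 17/2.
Summing gcd(|Δx|,|Δy|) over the edges gives the boundary count: gcd(1,2) + gcd(5,7) + gcd(4,9) = 1+1+1 = 3.
Pick's theorem gives I = A − B/2 + 1 = 17/2 − 3/2 + 1 = 8, so the closed region contains I + B = 8 + 3 = 11 lattice points.

11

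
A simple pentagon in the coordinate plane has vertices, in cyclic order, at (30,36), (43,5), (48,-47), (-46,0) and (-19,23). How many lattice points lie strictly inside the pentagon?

By the shoelace formula, twice the signed area is |[30·5 − 43·36] + [43·(-47) − 48·5] + [48·0 − (-46)·(-47)] + [(-46)·23 − (-19)·0] + [(-19)·36 − 30·23]| = 8253, so the area is 8253/2.
The number of boundary lattice points is Σ gcd(|Δx|,|Δy|) = gcd(13,31) + gcd(5,52) + gcd(94,47) + gcd(27,23) + gcd(49,13) = 1+1+47+1+1 = 51.
Pick's theorem gives I = A − B/2 + 1 = 8253/2 − 51/2 + 1 = 4102.

4102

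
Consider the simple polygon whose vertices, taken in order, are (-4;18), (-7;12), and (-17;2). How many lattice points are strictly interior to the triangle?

9

Using the shoelace formula, 2A = |[(-4)·12 − (-7)·18] + [(-7)·2 − (-17)·12] + [(-17)·18 − (-4)·2]| = 30, so the area is 15.
Along each edge there are gcd(|Δx|,|Δy|)+1 lattice points, so counting each shared vertex once the boundary has gcd(3,6) + gcd(10,10) + gcd(13,16) = 3+10+1 = 14.
By Pick's theorem A = I + B/2 − 1, so I = 15 − 14/2 + 1 = 9.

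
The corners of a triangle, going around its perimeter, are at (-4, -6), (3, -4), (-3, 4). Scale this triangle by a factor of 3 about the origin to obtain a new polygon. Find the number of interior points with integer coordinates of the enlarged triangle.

301

The shoelace formula gives twice the area as |[(-4)·(-4) − 3·(-6)] + [3·4 − (-3)·(-4)] + [(-3)·(-6) − (-4)·4]| = 68, so the area is 34.
The number of boundary lattice points is Σ gcd(|Δx|,|Δy|) = gcd(7,2) + gcd(6,8) + gcd(1,10) = 1+2+1 = 4.
Scaling by 3 multiplies the area by 3² = 9 (so the new area is 306) and multiplies the boundary lattice-point count by 3, giving 12.
By Pick's theorem, the interior count of the dilated polygon is 306 − 12/2 + 1 = 301.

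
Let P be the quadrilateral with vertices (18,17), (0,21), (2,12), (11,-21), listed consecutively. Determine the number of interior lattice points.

Using the shoelace formula, 2A = |[18·21 − 0·17] + [0·12 − 2·21] + [2·(-21) − 11·12] + [11·17 − 18·(-21)]| = 727, so the area is 727/2.
The number of boundary lattice points is Σ gcd(|Δx|,|Δy|) = gcd(18,4) + gcd(2,9) + gcd(9,33) + gcd(7,38) = 2+1+3+1 = 7.
Pick's theorem gives I = A − B/2 + 1 = 727/2 − 7/2 + 1 = 361.

361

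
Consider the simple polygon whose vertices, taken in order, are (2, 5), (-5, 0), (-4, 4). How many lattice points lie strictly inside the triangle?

11

The shoelace formula gives twice the area as |(2·0 − (-5)·5) + ((-5)·4 − (-4)·0) + ((-4)·5 − 2·4)| = 23, so the area is 23/2.
The number of boundary lattice points is Σ gcd(|Δx|,|Δy|) = gcd(7,5) + gcd(1,4) + gcd(6,1) = 1+1+1 = 3.
By Pick's theorem A = I + B/2 − 1, so I = 23/2 − 3/2 + 1 = 11.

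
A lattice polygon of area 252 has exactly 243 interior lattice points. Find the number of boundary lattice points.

Pick's theorem gives A = I + B/2 − 1, so B = 2(A − I + 1) = 2(252 − 243 + 1) = 20.

20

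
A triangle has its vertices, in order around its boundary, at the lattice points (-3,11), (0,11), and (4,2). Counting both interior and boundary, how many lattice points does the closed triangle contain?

17

Using the shoelace formula, 2A = |((-3)·11 − 0·11) + (0·2 − 4·11) + (4·11 − (-3)·2)| = 27, so the area is 13.5.
Along each edge there are gcd(|Δx|,|Δy|)+1 lattice points, so counting each shared vertex once the boundary has gcd(3,0) + gcd(4,9) + gcd(7,9) = 3+1+1 = 5.
Pick's theorem gives I = A − B/2 + 1 = 13.5 − 5/2 + 1 = 12, so the closed region contains I + B = 12 + 5 = 17 lattice points.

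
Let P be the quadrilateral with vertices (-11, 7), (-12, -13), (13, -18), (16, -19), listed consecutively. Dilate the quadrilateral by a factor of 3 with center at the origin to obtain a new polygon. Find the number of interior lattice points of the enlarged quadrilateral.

Using the shoelace formula, 2A = |((-11)·(-13) − (-12)·7) + ((-12)·(-18) − 13·(-13)) + (13·(-19) − 16·(-18)) + (16·7 − (-11)·(-19))| = 556, so the area is 278.
Summing gcd(|Δx|,|Δy|) over the edges gives the boundary count: gcd(1,20) + gcd(25,5) + gcd(3,1) + gcd(27,26) = 1+5+1+1 = 8.
Scaling by 3 multiplies the area by 3² = 9 (so the new area is 2502) and multiplies the boundary lattice-point count by 3, giving 24.
By Pick's theorem, the interior count of the dilated polygon is 2502 − 24/2 + 1 = 2491.

2491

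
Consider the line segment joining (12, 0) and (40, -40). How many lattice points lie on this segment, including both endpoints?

5

The number of lattice points on a segment between lattice points is gcd(|Δx|,|Δy|) + 1 = gcd(28,40) + 1 = 4 + 1 = 5.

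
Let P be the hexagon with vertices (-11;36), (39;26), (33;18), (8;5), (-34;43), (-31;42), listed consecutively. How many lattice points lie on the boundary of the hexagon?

Summing gcd(|Δx|,|Δy|) over the edges gives the boundary count: gcd(50,10) + gcd(6,8) + gcd(25,13) + gcd(42,38) + gcd(3,1) + gcd(20,6) = 10+2+1+2+1+2 = 18.

18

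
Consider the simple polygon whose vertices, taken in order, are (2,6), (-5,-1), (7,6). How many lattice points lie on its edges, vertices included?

13

Along each edge there are gcd(|Δx|,|Δy|)+1 lattice points, so counting each shared vertex once the boundary has gcd(7,7) + gcd(12,7) + gcd(5,0) = 7+1+5 = 13.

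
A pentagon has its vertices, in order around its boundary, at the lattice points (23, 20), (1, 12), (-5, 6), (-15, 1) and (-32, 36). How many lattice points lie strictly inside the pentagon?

By the shoelace formula, twice the signed area is |(23·12 − 1·20) + (1·6 − (-5)·12) + ((-5)·1 − (-15)·6) + ((-15)·36 − (-32)·1) + ((-32)·20 − 23·36)| = 1569, so the area is 784.5.
The number of boundary lattice points is Σ gcd(|Δx|,|Δy|) = gcd(22,8) + gcd(6,6) + gcd(10,5) + gcd(17,35) + gcd(55,16) = 2+6+5+1+1 = 15.
By Pick's theorem A = I + B/2 − 1, so I = 784.5 − 15/2 + 1 = 778.

778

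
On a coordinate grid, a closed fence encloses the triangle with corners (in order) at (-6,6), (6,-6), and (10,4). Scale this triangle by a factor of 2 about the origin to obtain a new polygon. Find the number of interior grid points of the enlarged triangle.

321

Using the shoelace formula, 2A = |((-6)·(-6) − 6·6) + (6·4 − 10·(-6)) + (10·6 − (-6)·4)| = 168, so the area is 84.
Summing gcd(|Δx|,|Δy|) over the edges gives the boundary count: gcd(12,12) + gcd(4,10) + gcd(16,2) = 12+2+2 = 16.
Scaling by 2 multiplies the area by 2² = 4 (so the new area is 336) and multiplies the boundary lattice-point count by 2, giving 32.
By Pick's theorem, the interior count of the dilated polygon is 336 − 32/2 + 1 = 321.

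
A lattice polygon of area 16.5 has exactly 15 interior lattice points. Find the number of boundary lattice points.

5

Pick's theorem gives A = I + B/2 − 1, so B = 2(A − I + 1) = 2(16.5 − 15 + 1) = 5.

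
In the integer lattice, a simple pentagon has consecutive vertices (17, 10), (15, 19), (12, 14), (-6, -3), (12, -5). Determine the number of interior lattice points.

By the shoelace formula, twice the signed area is |(17·19 − 15·10) + (15·14 − 12·19) + (12·(-3) − (-6)·14) + ((-6)·(-5) − 12·(-3)) + (12·10 − 17·(-5))| = 474, so the area is 237.
The number of boundary lattice points is Σ gcd(|Δx|,|Δy|) = gcd(2,9) + gcd(3,5) + gcd(18,17) + gcd(18,2) + gcd(5,15) = 1+1+1+2+5 = 10.
Pick's theorem gives I = A − B/2 + 1 = 237 − 10/2 + 1 = 233.

233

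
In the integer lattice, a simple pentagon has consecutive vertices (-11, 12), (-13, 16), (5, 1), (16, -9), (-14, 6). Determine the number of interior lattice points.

142

Using the shoelace formula, 2A = |[(-11)·16 − (-13)·12] + [(-13)·1 − 5·16] + [5·(-9) − 16·1] + [16·6 − (-14)·(-9)] + [(-14)·12 − (-11)·6]| = 306, so the area is 153.
Along each edge there are gcd(|Δx|,|Δy|)+1 lattice points, so counting each shared vertex once the boundary has gcd(2,4) + gcd(18,15) + gcd(11,10) + gcd(30,15) + gcd(3,6) = 2+3+1+15+3 = 24.
Pick's theorem gives I = A − B/2 + 1 = 153 − 24/2 + 1 = 142.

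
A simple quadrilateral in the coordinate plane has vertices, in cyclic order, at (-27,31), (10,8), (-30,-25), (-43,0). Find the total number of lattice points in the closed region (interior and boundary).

1475

Using the shoelace formula, 2A = |[(-27)·8 − 10·31] + [10·(-25) − (-30)·8] + [(-30)·0 − (-43)·(-25)] + [(-43)·31 − (-27)·0]| = 2944, so the area is 1472.
Summing gcd(|Δx|,|Δy|) over the edges gives the boundary count: gcd(37,23) + gcd(40,33) + gcd(13,25) + gcd(16,31) = 1+1+1+1 = 4.
Pick's theorem gives I = A − B/2 + 1 = 1472 − 4/2 + 1 = 1471, so the closed region contains I + B = 1471 + 4 = 1475 lattice points.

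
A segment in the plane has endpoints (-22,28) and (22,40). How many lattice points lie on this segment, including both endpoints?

The number of lattice points on a segment between lattice points is gcd(|Δx|,|Δy|) + 1 = gcd(44,12) + 1 = 4 + 1 = 5.

5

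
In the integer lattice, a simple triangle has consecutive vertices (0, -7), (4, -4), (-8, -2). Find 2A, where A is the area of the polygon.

44

Using the shoelace formula, 2A = |(0·(-4) − 4·(-7)) + (4·(-2) − (-8)·(-4)) + ((-8)·(-7) − 0·(-2))| = 44, so the area is 22.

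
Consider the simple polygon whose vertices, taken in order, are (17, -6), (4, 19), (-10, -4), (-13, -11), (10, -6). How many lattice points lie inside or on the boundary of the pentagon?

411

By the shoelace formula, twice the signed area is |[17·19 − 4·(-6)] + [4·(-4) − (-10)·19] + [(-10)·(-11) − (-13)·(-4)] + [(-13)·(-6) − 10·(-11)] + [10·(-6) − 17·(-6)]| = 809, so the area is 809/2.
Summing gcd(|Δx|,|Δy|) over the edges gives the boundary count: gcd(13,25) + gcd(14,23) + gcd(3,7) + gcd(23,5) + gcd(7,0) = 1+1+1+1+7 = 11.
Pick's theorem gives I = A − B/2 + 1 = 809/2 − 11/2 + 1 = 400, so the closed region contains I + B = 400 + 11 = 411 lattice points.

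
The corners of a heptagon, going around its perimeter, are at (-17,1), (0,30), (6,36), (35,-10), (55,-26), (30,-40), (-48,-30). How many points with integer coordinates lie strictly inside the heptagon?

3562

The shoelace formula gives twice the area as |((-17)·30 − 0·1) + (0·36 − 6·30) + (6·(-10) − 35·36) + (35·(-26) − 55·(-10)) + (55·(-40) − 30·(-26)) + (30·(-30) − (-48)·(-40)) + ((-48)·1 − (-17)·(-30))| = 7168, so the area is 3584.
Summing gcd(|Δx|,|Δy|) over the edges gives the boundary count: gcd(17,29) + gcd(6,6) + gcd(29,46) + gcd(20,16) + gcd(25,14) + gcd(78,10) + gcd(31,31) = 1+6+1+4+1+2+31 = 46.
By Pick's theorem A = I + B/2 − 1, so I = 3584 − 46/2 + 1 = 3562.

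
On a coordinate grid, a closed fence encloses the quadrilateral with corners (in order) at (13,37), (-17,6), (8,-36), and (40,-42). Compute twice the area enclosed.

4401

The shoelace formula gives twice the area as |[13·6 − (-17)·37] + [(-17)·(-36) − 8·6] + [8·(-42) − 40·(-36)] + [40·37 − 13·(-42)]| = 4401, so the area is 2200.5.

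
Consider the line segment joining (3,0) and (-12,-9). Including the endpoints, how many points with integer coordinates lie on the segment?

4

The number of lattice points on a segment between lattice points is gcd(|Δx|,|Δy|) + 1 = gcd(15,9) + 1 = 3 + 1 = 4.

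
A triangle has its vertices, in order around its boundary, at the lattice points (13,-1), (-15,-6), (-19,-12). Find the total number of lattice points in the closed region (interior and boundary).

77

Using the shoelace formula, 2A = |(13·(-6) − (-15)·(-1)) + ((-15)·(-12) − (-19)·(-6)) + ((-19)·(-1) − 13·(-12))| = 148, so the area is 74.
Along each edge there are gcd(|Δx|,|Δy|)+1 lattice points, so counting each shared vertex once the boundary has gcd(28,5) + gcd(4,6) + gcd(32,11) = 1+2+1 = 4.
Pick's theorem gives I = A − B/2 + 1 = 74 − 4/2 + 1 = 73, so the closed region contains I + B = 73 + 4 = 77 lattice points.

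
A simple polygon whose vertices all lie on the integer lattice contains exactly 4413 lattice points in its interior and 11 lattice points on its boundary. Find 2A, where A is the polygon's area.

Pick's theorem states A = I + B/2 − 1, so A = 4413 + 11/2 − 1 = 8835/2.
Hence 2A = 8835.

8835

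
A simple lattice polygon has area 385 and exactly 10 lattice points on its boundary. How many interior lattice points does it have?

381

Pick's theorem A = I + B/2 − 1 rearranges to I = A − B/2 + 1 = 385 − 10/2 + 1 = 381.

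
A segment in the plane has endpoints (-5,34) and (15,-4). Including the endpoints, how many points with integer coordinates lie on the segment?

The number of lattice points on a segment between lattice points is gcd(|Δx|,|Δy|) + 1 = gcd(20,38) + 1 = 2 + 1 = 3.

3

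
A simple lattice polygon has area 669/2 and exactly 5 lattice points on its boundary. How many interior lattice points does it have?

From Pick's theorem, I = A − B/2 + 1 = 669/2 − 5/2 + 1 = 333.

333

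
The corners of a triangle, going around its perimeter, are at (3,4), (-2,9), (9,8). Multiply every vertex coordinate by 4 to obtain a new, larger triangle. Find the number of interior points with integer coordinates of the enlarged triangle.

The shoelace formula gives twice the area as |[3·9 − (-2)·4] + [(-2)·8 − 9·9] + [9·4 − 3·8]| = 50, so the area is 25.
Summing gcd(|Δx|,|Δy|) over the edges gives the boundary count: gcd(5,5) + gcd(11,1) + gcd(6,4) = 5+1+2 = 8.
Scaling by 4 multiplies the area by 4² = 16 (so the new area is 400) and multiplies the boundary lattice-point count by 4, giving 32.
By Pick's theorem, the interior count of the dilated polygon is 400 − 32/2 + 1 = 385.

385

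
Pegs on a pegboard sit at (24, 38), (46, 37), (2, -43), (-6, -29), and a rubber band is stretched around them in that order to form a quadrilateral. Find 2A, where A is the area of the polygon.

Using the shoelace formula, 2A = |[24·37 − 46·38] + [46·(-43) − 2·37] + [2·(-29) − (-6)·(-43)] + [(-6)·38 − 24·(-29)]| = 2760, so the area is 1380.

2760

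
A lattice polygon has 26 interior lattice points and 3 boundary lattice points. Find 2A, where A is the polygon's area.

53

Pick's theorem states A = I + B/2 − 1, so A = 26 + 3/2 − 1 = 53/2.
Hence 2A = 53.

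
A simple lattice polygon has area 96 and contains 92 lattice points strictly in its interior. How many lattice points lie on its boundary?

10

Pick's theorem gives A = I + B/2 − 1, so B = 2(A − I + 1) = 2(96 − 92 + 1) = 10.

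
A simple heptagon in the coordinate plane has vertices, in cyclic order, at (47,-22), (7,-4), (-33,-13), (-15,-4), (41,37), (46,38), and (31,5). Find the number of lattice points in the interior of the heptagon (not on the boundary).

1352

By the shoelace formula, twice the signed area is |[47·(-4) − 7·(-22)] + [7·(-13) − (-33)·(-4)] + [(-33)·(-4) − (-15)·(-13)] + [(-15)·37 − 41·(-4)] + [41·38 − 46·37] + [46·5 − 31·38] + [31·(-22) − 47·5]| = 2720, so the area is 1360.
The number of boundary lattice points is Σ gcd(|Δx|,|Δy|) = gcd(40,18) + gcd(40,9) + gcd(18,9) + gcd(56,41) + gcd(5,1) + gcd(15,33) + gcd(16,27) = 2+1+9+1+1+3+1 = 18.
By Pick's theorem A = I + B/2 − 1, so I = 1360 − 18/2 + 1 = 1352.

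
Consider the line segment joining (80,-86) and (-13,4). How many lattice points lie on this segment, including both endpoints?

4

The number of lattice points on a segment between lattice points is gcd(|Δx|,|Δy|) + 1 = gcd(93,90) + 1 = 3 + 1 = 4.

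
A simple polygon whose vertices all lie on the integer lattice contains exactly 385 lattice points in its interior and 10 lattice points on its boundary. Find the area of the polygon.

389

By Pick's theorem, A = I + B/2 − 1 = 385 + 10/2 − 1 = 389.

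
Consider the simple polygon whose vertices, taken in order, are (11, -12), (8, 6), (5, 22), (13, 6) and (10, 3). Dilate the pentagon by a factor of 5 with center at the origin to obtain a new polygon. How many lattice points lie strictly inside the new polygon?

The shoelace formula gives twice the area as |[11·6 − 8·(-12)] + [8·22 − 5·6] + [5·6 − 13·22] + [13·3 − 10·6] + [10·(-12) − 11·3]| = 122, so the area is 61.
The number of boundary lattice points is Σ gcd(|Δx|,|Δy|) = gcd(3,18) + gcd(3,16) + gcd(8,16) + gcd(3,3) + gcd(1,15) = 3+1+8+3+1 = 16.
Scaling by 5 multiplies the area by 5² = 25 (so the new area is 1525) and multiplies the boundary lattice-point count by 5, giving 80.
By Pick's theorem, the interior count of the dilated polygon is 1525 − 80/2 + 1 = 1486.

1486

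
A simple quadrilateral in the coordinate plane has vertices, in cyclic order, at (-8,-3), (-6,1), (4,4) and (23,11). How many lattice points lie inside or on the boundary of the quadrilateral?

The shoelace formula gives twice the area as |[(-8)·1 − (-6)·(-3)] + [(-6)·4 − 4·1] + [4·11 − 23·4] + [23·(-3) − (-8)·11]| = 83, so the area is 41.5.
The number of boundary lattice points is Σ gcd(|Δx|,|Δy|) = gcd(2,4) + gcd(10,3) + gcd(19,7) + gcd(31,14) = 2+1+1+1 = 5.
Pick's theorem gives I = A − B/2 + 1 = 41.5 − 5/2 + 1 = 40, so the closed region contains I + B = 40 + 5 = 45 lattice points.

45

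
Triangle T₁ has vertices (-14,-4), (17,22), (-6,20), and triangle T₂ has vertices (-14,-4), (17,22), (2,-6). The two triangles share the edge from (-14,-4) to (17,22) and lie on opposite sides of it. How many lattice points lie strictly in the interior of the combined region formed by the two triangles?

502

The union is the simple quadrilateral with vertices (-14,-4), (-6,20), (17,22), (2,-6) in order.
The shoelace formula gives twice the area as |((-14)·20 − (-6)·(-4)) + ((-6)·22 − 17·20) + (17·(-6) − 2·22) + (2·(-4) − (-14)·(-6))| = 1014, so the area is 507.
The number of boundary lattice points is Σ gcd(|Δx|,|Δy|) = gcd(8,24) + gcd(23,2) + gcd(15,28) + gcd(16,2) = 8+1+1+2 = 12.
By Pick's theorem I = A − B/2 + 1 = 507 − 12/2 + 1 = 502.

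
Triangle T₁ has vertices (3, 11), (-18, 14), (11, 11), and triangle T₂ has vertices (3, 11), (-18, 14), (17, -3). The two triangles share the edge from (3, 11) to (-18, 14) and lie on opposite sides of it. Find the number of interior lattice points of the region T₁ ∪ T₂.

The union is the simple quadrilateral with vertices (3, 11), (11, 11), (-18, 14), (17, -3) in order.
The shoelace formula gives twice the area as |[3·11 − 11·11] + [11·14 − (-18)·11] + [(-18)·(-3) − 17·14] + [17·11 − 3·(-3)]| = 276, so the area is 138.
Summing gcd(|Δx|,|Δy|) over the edges gives the boundary count: gcd(8,0) + gcd(29,3) + gcd(35,17) + gcd(14,14) = 8+1+1+14 = 24.
By Pick's theorem I = A − B/2 + 1 = 138 − 24/2 + 1 = 127.

127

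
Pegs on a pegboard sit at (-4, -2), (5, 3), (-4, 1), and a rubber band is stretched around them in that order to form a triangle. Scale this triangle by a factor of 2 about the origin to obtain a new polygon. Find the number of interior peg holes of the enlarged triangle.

Using the shoelace formula, 2A = |[(-4)·3 − 5·(-2)] + [5·1 − (-4)·3] + [(-4)·(-2) − (-4)·1]| = 27, so the area is 27/2.
Summing gcd(|Δx|,|Δy|) over the edges gives the boundary count: gcd(9,5) + gcd(9,2) + gcd(0,3) = 1+1+3 = 5.
Scaling by 2 multiplies the area by 2² = 4 (so the new area is 54) and multiplies the boundary lattice-point count by 2, giving 10.
By Pick's theorem, the interior count of the dilated polygon is 54 − 10/2 + 1 = 50.

50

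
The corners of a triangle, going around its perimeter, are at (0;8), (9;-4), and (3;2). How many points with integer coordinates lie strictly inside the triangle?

4

Using the shoelace formula, 2A = |[0·(-4) − 9·8] + [9·2 − 3·(-4)] + [3·8 − 0·2]| = 18, so the area is 9.
Summing gcd(|Δx|,|Δy|) over the edges gives the boundary count: gcd(9,12) + gcd(6,6) + gcd(3,6) = 3+6+3 = 12.
Pick's theorem gives I = A − B/2 + 1 = 9 − 12/2 + 1 = 4.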